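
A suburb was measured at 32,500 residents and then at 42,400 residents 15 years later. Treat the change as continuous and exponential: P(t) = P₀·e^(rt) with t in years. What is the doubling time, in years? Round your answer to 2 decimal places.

r = ln(42400/32500) / 15 = ln(1.30462) / 15 ≈ 0.017727 per year
doubling time = ln 2 / |r| = 0.69315 / 0.017727

doubling time ≈ 39.10 years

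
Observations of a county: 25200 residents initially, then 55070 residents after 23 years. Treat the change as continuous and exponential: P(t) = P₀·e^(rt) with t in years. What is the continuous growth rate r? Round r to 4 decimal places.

r ≈ 0.0340 per year

55070 = 25200 · e^(r·23)
e^(23r) = 55070/25200 = 2.18532
r = ln(2.18532) / 23 = 0.78176 / 23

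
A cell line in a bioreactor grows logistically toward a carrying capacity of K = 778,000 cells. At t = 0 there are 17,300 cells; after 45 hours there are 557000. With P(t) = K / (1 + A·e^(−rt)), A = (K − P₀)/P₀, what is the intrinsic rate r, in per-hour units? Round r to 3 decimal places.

A = (778000 − 17300)/17300 = 43.9711
557000 = 778000/(1 + 43.9711·e^(−r·45)) → e^(−45r) = (1.39677 − 1)/43.9711 = 0.009023
r = −ln(0.009023)/45 = 4.70794/45

r ≈ 0.105 per hour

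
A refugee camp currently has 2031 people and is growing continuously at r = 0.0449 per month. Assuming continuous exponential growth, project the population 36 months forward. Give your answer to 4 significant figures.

≈ 10,230 people

P(36) = 2031 · e^(0.0449·36) = 2031 · e^(1.6164)
= 2031 · 5.03493 ≈ 10225.95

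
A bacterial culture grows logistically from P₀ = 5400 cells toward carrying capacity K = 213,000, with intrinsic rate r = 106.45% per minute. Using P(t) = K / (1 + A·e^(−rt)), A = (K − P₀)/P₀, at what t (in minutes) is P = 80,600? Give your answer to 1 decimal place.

t ≈ 3.0 minutes

A = (213000 − 5400)/5400 = 38.44444
80600 = 213000/(1 + 38.44444·e^(−1.0645t)) → 1 + 38.44444·e^(−1.0645t) = 2.64268
e^(−1.0645t) = 0.042729 → t = ln(23.40349)/1.0645 = 3.15289/1.0645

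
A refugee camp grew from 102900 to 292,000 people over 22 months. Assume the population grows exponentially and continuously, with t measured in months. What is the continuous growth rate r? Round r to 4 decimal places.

292000 = 102900 · e^(r·22)
e^(22r) = 292000/102900 = 2.83771
r = ln(2.83771) / 22 = 1.043 / 22

r ≈ 0.0474 per month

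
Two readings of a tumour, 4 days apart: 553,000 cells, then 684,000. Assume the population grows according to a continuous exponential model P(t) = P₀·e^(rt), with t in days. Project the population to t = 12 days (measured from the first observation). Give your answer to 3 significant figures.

≈ 1,050,000 cells

r = ln(684000/553000) / 4 ≈ 0.05315 per day
P(12) = 553000 · e^(0.05315·12) = 553000 · 1.89231 ≈ 1046448.94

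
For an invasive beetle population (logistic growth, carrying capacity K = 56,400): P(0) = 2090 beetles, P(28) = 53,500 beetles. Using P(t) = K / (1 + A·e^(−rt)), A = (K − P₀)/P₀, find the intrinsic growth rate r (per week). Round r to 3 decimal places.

A = (56400 − 2090)/2090 = 25.98565
53500 = 56400/(1 + 25.98565·e^(−r·28)) → e^(−28r) = (1.05421 − 1)/25.98565 = 0.002086
r = −ln(0.002086)/28 = 6.17252/28

r ≈ 0.220 per week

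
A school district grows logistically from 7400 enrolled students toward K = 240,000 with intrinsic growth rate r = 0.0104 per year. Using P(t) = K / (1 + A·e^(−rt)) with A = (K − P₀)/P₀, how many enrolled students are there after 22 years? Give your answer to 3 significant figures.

A = (240000 − 7400)/7400 = 31.43243
P(22) = 240000 / (1 + 31.43243·e^(−0.0104·22)) = 240000 / (1 + 31.43243·0.795488)
= 240000 / 26.00411 ≈ 9229.31

≈ 9,230 enrolled students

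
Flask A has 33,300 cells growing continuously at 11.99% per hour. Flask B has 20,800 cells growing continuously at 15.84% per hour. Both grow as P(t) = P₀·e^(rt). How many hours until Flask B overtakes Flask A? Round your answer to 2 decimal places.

t ≈ 12.22 hours

33300·e^(0.1199t) = 20800·e^(0.1584t)
33300/20800 = e^((0.1584 − 0.1199)t) → ln(1.60096) = 0.0385·t
t = 0.4706 / 0.0385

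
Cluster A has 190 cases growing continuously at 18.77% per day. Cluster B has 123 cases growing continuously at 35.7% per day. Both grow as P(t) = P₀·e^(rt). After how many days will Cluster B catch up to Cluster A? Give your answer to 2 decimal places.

t ≈ 2.57 days

190·e^(0.1877t) = 123·e^(0.357t)
190/123 = e^((0.357 − 0.1877)t) → ln(1.54472) = 0.1693·t
t = 0.43484 / 0.1693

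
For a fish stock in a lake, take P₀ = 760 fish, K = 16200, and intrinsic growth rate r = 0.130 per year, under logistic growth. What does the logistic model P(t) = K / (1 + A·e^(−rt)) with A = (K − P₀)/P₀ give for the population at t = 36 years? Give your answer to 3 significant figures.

≈ 13,600 fish

A = (16200 − 760)/760 = 20.31579
P(36) = 16200 / (1 + 20.31579·e^(−0.13·36)) = 16200 / (1 + 20.31579·0.009279)
= 16200 / 1.18851 ≈ 13630.51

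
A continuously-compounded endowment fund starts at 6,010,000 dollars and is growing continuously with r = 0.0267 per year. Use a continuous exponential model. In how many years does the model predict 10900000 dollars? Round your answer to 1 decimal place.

t ≈ 22.3 years

10900000 = 6010000 · e^(0.0267·t)
t = ln(10900000/6010000) / 0.0267 = ln(1.81364) / 0.0267 = 0.59534 / 0.0267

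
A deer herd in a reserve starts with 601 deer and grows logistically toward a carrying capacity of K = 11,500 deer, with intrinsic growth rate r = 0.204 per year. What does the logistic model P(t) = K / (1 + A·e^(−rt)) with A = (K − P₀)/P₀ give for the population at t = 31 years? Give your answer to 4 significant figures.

A = (11500 − 601)/601 = 18.13478
P(31) = 11500 / (1 + 18.13478·e^(−0.204·31)) = 11500 / (1 + 18.13478·0.001793)
= 11500 / 1.03251 ≈ 11137.89

≈ 11,140 deer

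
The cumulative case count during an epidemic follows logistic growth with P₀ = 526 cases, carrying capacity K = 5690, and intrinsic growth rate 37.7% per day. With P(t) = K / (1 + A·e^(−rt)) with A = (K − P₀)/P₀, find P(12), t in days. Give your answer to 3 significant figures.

A = (5690 − 526)/526 = 9.81749
P(12) = 5690 / (1 + 9.81749·e^(−0.377·12)) = 5690 / (1 + 9.81749·0.010846)
= 5690 / 1.10648 ≈ 5142.45

≈ 5,140 cases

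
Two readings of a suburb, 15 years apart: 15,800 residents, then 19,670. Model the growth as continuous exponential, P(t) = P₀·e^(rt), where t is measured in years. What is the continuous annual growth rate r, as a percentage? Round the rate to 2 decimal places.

r ≈ 1.46% per year

19670 = 15800 · e^(r·15)
e^(15r) = 19670/15800 = 1.24494
r = ln(1.24494) / 15 = 0.21908 / 15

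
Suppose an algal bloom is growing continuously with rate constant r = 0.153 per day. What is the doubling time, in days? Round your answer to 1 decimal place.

doubling time = ln(2) / |r| = 0.69315 / 0.153

doubling time ≈ 4.5 days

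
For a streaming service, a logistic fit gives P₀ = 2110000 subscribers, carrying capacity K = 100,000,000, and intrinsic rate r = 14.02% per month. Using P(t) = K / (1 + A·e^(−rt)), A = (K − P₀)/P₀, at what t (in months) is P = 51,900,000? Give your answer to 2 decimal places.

t ≈ 27.91 months

A = (100000000 − 2110000)/2110000 = 46.39336
51900000 = 100000000/(1 + 46.39336·e^(−0.1402t)) → 1 + 46.39336·e^(−0.1402t) = 1.92678
e^(−0.1402t) = 0.019977 → t = ln(50.05854)/0.1402 = 3.91319/0.1402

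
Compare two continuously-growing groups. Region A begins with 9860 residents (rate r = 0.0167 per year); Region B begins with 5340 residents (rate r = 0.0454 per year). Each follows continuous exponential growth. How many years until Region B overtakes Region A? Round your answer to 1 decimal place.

t ≈ 21.4 years

9860·e^(0.0167t) = 5340·e^(0.0454t)
9860/5340 = e^((0.0454 − 0.0167)t) → ln(1.84644) = 0.0287·t
t = 0.61326 / 0.0287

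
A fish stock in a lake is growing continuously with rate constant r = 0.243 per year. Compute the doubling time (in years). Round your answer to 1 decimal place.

doubling time = ln(2) / |r| = 0.69315 / 0.243

doubling time ≈ 2.9 years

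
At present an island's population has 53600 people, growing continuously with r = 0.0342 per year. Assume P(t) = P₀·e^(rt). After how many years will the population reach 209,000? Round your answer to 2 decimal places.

209000 = 53600 · e^(0.0342·t)
t = ln(209000/53600) / 0.0342 = ln(3.89925) / 0.0342 = 1.36079 / 0.0342

t ≈ 39.79 years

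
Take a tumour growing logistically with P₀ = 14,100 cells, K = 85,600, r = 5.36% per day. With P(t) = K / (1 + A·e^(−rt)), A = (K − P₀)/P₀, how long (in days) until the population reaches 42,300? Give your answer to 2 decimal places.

A = (85600 − 14100)/14100 = 5.07092
42300 = 85600/(1 + 5.07092·e^(−0.0536t)) → 1 + 5.07092·e^(−0.0536t) = 2.02364
e^(−0.0536t) = 0.201865 → t = ln(4.95381)/0.0536 = 1.60016/0.0536

t ≈ 29.85 days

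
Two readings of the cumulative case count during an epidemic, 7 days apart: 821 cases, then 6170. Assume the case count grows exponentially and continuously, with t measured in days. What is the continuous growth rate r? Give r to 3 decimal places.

6170 = 821 · e^(r·7)
e^(7r) = 6170/821 = 7.51523
r = ln(7.51523) / 7 = 2.01693 / 7

r ≈ 0.288 per day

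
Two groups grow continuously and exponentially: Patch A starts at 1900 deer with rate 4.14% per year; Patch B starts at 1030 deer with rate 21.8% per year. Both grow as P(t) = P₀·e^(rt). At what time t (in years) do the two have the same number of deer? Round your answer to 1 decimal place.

t ≈ 3.5 years

1900·e^(0.0414t) = 1030·e^(0.218t)
1900/1030 = e^((0.218 − 0.0414)t) → ln(1.84466) = 0.1766·t
t = 0.6123 / 0.1766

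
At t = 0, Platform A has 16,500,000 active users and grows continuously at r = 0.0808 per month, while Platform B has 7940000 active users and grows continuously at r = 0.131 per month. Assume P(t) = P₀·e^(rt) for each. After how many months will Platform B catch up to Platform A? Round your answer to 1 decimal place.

16500000·e^(0.0808t) = 7940000·e^(0.131t)
16500000/7940000 = e^((0.131 − 0.0808)t) → ln(2.07809) = 0.0502·t
t = 0.73145 / 0.0502

t ≈ 14.6 months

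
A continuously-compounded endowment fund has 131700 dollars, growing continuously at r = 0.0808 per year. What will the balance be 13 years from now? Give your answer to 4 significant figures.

≈ 376,500 dollars

P(13) = 131700 · e^(0.0808·13) = 131700 · e^(1.0504)
= 131700 · 2.85879 ≈ 376503.22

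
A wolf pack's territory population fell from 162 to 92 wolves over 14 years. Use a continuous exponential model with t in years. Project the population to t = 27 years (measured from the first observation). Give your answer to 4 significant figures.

r = ln(92/162) / 14 ≈ -0.040415 per year
P(27) = 162 · e^(-0.040415·27) = 162 · 0.33581 ≈ 54.4

≈ 54.40 wolves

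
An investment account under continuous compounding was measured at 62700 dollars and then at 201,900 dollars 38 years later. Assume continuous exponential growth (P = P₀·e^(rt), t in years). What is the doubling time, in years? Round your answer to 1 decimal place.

doubling time ≈ 22.5 years

r = ln(201900/62700) / 38 = ln(3.2201) / 38 ≈ 0.030774 per year
doubling time = ln 2 / |r| = 0.69315 / 0.030774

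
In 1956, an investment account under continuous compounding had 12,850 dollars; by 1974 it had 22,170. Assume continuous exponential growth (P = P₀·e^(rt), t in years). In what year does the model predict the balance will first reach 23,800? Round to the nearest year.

year 1976

r = ln(22170/12850) / 18 = 0.5454/18 ≈ 0.0303 per year
t = ln(23800/12850) / r = 0.61634/0.0303 ≈ 20.34 years after 1956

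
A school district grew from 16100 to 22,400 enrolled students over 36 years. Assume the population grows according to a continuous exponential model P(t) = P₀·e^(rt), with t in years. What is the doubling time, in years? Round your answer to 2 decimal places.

doubling time ≈ 75.56 years

r = ln(22400/16100) / 36 = ln(1.3913) / 36 ≈ 0.009173 per year
doubling time = ln 2 / |r| = 0.69315 / 0.009173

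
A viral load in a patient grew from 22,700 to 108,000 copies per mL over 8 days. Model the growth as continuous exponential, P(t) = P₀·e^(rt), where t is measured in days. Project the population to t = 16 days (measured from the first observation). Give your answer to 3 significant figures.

≈ 514,000 copies per mL

r = ln(108000/22700) / 8 ≈ 0.194971 per day
P(16) = 22700 · e^(0.194971·16) = 22700 · 22.6358 ≈ 513832.6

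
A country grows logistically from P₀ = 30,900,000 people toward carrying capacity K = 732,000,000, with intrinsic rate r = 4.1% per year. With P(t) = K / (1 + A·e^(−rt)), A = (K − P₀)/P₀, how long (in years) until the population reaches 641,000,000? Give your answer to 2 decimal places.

t ≈ 123.76 years

A = (732000000 − 30900000)/30900000 = 22.68932
641000000 = 732000000/(1 + 22.68932·e^(−0.041t)) → 1 + 22.68932·e^(−0.041t) = 1.14197
e^(−0.041t) = 0.006257 → t = ln(159.82258)/0.041 = 5.07406/0.041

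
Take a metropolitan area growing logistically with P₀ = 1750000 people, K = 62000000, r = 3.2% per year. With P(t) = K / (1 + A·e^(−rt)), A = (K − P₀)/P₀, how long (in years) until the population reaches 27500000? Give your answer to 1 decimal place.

A = (62000000 − 1750000)/1750000 = 34.42857
27500000 = 62000000/(1 + 34.42857·e^(−0.032t)) → 1 + 34.42857·e^(−0.032t) = 2.25455
e^(−0.032t) = 0.036439 → t = ln(27.44306)/0.032 = 3.31211/0.032

t ≈ 103.5 years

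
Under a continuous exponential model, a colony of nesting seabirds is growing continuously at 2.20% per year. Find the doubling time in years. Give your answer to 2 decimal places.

doubling time ≈ 31.51 years

doubling time = ln(2) / |r| = 0.69315 / 0.022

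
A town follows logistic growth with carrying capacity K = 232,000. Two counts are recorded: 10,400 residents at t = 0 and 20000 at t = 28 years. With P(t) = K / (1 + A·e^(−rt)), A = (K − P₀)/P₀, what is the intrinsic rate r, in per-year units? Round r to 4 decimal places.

r ≈ 0.0249 per year

A = (232000 − 10400)/10400 = 21.30769
20000 = 232000/(1 + 21.30769·e^(−r·28)) → e^(−28r) = (11.6 − 1)/21.30769 = 0.497473
r = −ln(0.497473)/28 = 0.69821/28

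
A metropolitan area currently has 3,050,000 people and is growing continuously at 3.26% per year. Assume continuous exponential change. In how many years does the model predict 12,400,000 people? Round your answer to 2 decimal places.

12400000 = 3050000 · e^(0.0326·t)
t = ln(12400000/3050000) / 0.0326 = ln(4.06557) / 0.0326 = 1.40255 / 0.0326

t ≈ 43.02 years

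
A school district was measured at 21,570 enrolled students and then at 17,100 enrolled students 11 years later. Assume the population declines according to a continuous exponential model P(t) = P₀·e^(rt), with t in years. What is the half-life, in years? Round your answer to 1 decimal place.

r = ln(17100/21570) / 11 = ln(0.79277) / 11 ≈ -0.021111 per year
half-life = ln 2 / |r| = 0.69315 / 0.021111

half-life ≈ 32.8 years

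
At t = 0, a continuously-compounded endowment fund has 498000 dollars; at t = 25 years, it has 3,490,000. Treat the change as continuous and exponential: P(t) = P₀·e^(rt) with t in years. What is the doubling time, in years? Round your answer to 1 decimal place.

r = ln(3490000/498000) / 25 = ln(7.00803) / 25 ≈ 0.077882 per year
doubling time = ln 2 / |r| = 0.69315 / 0.077882

doubling time ≈ 8.9 years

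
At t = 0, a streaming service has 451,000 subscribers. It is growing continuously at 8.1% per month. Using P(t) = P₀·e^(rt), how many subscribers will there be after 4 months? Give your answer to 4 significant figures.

≈ 623,600 subscribers

P(4) = 451000 · e^(0.081·4) = 451000 · e^(0.324)
= 451000 · 1.38265 ≈ 623573.94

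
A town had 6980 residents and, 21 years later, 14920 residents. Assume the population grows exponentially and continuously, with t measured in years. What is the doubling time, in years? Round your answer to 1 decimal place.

doubling time ≈ 19.2 years

r = ln(14920/6980) / 21 = ln(2.13754) / 21 ≈ 0.036174 per year
doubling time = ln 2 / |r| = 0.69315 / 0.036174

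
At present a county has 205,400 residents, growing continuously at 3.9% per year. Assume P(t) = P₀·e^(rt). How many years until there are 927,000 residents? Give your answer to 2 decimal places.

927000 = 205400 · e^(0.039·t)
t = ln(927000/205400) / 0.039 = ln(4.51315) / 0.039 = 1.50699 / 0.039

t ≈ 38.64 years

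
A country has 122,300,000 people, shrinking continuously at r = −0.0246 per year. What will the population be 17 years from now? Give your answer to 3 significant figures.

≈ 80,500,000 people

P(17) = 122300000 · e^(-0.0246·17) = 122300000 · e^(-0.4182)
= 122300000 · 0.65823 ≈ 80501598.61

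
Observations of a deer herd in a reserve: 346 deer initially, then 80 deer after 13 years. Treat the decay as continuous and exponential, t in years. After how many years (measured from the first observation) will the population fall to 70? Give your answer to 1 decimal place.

t ≈ 14.2 years

r = ln(80/346) / 13 ≈ -0.112647 per year
t = ln(70/346) / r = -1.59794 / -0.112647 ≈ 14.185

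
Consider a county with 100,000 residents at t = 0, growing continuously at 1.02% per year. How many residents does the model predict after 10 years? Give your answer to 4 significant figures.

≈ 110,700 residents

P(10) = 100000 · e^(0.0102·10) = 100000 · e^(0.102)
= 100000 · 1.10738 ≈ 110738.35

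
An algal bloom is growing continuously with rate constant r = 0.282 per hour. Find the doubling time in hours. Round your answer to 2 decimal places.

doubling time ≈ 2.46 hours

doubling time = ln(2) / |r| = 0.69315 / 0.282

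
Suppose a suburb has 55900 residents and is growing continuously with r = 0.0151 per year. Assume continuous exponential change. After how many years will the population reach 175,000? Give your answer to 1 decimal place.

175000 = 55900 · e^(0.0151·t)
t = ln(175000/55900) / 0.0151 = ln(3.13059) / 0.0151 = 1.14122 / 0.0151

t ≈ 75.6 years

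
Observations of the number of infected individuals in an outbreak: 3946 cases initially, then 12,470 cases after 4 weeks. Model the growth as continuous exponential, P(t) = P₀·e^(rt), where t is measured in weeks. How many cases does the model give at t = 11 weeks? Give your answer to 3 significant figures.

≈ 93,400 cases

r = ln(12470/3946) / 4 ≈ 0.287656 per week
P(11) = 3946 · e^(0.287656·11) = 3946 · 23.67014 ≈ 93402.36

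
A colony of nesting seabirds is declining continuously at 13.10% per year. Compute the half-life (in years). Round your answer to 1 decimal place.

half-life = ln(2) / |r| = 0.69315 / 0.131

half-life ≈ 5.3 years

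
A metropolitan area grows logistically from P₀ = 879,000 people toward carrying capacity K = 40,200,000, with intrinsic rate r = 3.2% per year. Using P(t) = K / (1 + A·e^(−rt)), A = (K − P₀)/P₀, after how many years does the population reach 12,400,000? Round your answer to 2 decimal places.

A = (40200000 − 879000)/879000 = 44.73379
12400000 = 40200000/(1 + 44.73379·e^(−0.032t)) → 1 + 44.73379·e^(−0.032t) = 3.24194
e^(−0.032t) = 0.050117 → t = ln(19.9532)/0.032 = 2.99339/0.032

t ≈ 93.54 years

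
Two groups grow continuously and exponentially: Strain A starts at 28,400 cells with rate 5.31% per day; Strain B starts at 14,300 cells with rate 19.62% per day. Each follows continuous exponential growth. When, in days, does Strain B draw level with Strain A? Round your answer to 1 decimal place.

t ≈ 4.8 days

28400·e^(0.0531t) = 14300·e^(0.1962t)
28400/14300 = e^((0.1962 − 0.0531)t) → ln(1.98601) = 0.1431·t
t = 0.68613 / 0.1431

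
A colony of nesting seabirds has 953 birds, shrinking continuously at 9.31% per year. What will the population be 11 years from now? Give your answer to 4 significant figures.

P(11) = 953 · e^(-0.0931·11) = 953 · e^(-1.0241)
= 953 · 0.35912 ≈ 342.24

≈ 342.2 birds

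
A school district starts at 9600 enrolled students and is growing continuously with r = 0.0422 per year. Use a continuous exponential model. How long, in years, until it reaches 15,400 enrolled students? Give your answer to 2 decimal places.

t ≈ 11.20 years

15400 = 9600 · e^(0.0422·t)
t = ln(15400/9600) / 0.0422 = ln(1.60417) / 0.0422 = 0.4726 / 0.0422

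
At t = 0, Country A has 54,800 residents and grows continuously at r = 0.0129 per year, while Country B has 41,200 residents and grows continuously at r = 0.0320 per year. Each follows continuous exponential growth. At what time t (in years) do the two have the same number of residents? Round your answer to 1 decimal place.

t ≈ 14.9 years

54800·e^(0.0129t) = 41200·e^(0.032t)
54800/41200 = e^((0.032 − 0.0129)t) → ln(1.3301) = 0.0191·t
t = 0.28525 / 0.0191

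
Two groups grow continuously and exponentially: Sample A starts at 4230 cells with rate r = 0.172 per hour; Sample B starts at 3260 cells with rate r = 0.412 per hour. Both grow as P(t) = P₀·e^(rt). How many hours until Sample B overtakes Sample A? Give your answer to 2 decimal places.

4230·e^(0.172t) = 3260·e^(0.412t)
4230/3260 = e^((0.412 − 0.172)t) → ln(1.29755) = 0.24·t
t = 0.26047 / 0.24

t ≈ 1.09 hours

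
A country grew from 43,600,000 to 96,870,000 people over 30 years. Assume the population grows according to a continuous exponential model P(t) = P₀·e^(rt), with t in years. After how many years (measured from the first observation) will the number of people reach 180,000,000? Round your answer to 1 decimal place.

t ≈ 53.3 years

r = ln(96870000/43600000) / 30 ≈ 0.02661 per year
t = ln(180000000/43600000) / r = 1.4179 / 0.02661 ≈ 53.284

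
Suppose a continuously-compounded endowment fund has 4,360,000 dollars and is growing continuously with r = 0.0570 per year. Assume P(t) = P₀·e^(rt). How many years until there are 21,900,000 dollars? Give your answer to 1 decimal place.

t ≈ 28.3 years

21900000 = 4360000 · e^(0.057·t)
t = ln(21900000/4360000) / 0.057 = ln(5.02294) / 0.057 = 1.61401 / 0.057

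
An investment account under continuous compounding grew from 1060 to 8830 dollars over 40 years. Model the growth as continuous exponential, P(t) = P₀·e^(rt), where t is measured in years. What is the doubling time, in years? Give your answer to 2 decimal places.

doubling time ≈ 13.08 years

r = ln(8830/1060) / 40 = ln(8.33019) / 40 ≈ 0.052997 per year
doubling time = ln 2 / |r| = 0.69315 / 0.052997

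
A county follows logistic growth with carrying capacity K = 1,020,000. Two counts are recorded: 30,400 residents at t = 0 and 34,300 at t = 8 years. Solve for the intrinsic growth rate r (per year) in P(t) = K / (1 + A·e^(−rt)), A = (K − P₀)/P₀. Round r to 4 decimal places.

r ≈ 0.0156 per year

A = (1020000 − 30400)/30400 = 32.55263
34300 = 1020000/(1 + 32.55263·e^(−r·8)) → e^(−8r) = (29.73761 − 1)/32.55263 = 0.882804
r = −ln(0.882804)/8 = 0.12465/8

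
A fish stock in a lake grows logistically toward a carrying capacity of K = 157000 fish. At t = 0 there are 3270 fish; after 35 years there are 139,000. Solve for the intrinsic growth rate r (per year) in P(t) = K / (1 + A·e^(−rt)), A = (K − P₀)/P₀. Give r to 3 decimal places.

A = (157000 − 3270)/3270 = 47.01223
139000 = 157000/(1 + 47.01223·e^(−r·35)) → e^(−35r) = (1.1295 − 1)/47.01223 = 0.002755
r = −ln(0.002755)/35 = 5.89451/35

r ≈ 0.168 per year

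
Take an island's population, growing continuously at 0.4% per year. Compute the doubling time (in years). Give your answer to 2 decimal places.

doubling time ≈ 173.29 years

doubling time = ln(2) / |r| = 0.69315 / 0.004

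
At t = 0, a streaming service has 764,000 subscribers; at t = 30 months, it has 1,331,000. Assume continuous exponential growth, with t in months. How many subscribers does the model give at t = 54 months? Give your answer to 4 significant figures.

r = ln(1331000/764000) / 30 ≈ 0.018504 per month
P(54) = 764000 · e^(0.018504·54) = 764000 · 2.71614 ≈ 2075132.41

≈ 2,075,000 subscribers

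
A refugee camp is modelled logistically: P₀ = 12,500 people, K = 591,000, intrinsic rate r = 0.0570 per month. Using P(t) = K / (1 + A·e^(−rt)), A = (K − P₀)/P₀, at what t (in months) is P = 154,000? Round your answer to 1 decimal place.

A = (591000 − 12500)/12500 = 46.28
154000 = 591000/(1 + 46.28·e^(−0.057t)) → 1 + 46.28·e^(−0.057t) = 3.83766
e^(−0.057t) = 0.061315 → t = ln(16.3092)/0.057 = 2.79173/0.057

t ≈ 49.0 months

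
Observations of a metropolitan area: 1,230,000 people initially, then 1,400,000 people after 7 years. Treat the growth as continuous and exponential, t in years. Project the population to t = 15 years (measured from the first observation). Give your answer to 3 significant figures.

r = ln(1400000/1230000) / 7 ≈ 0.018494 per year
P(15) = 1230000 · e^(0.018494·15) = 1230000 · 1.31971 ≈ 1623240.26

≈ 1,620,000 people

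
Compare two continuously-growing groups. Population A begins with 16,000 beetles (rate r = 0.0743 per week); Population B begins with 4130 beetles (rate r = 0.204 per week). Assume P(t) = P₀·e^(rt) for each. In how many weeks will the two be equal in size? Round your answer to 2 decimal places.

16000·e^(0.0743t) = 4130·e^(0.204t)
16000/4130 = e^((0.204 − 0.0743)t) → ln(3.87409) = 0.1297·t
t = 1.35431 / 0.1297

t ≈ 10.44 weeks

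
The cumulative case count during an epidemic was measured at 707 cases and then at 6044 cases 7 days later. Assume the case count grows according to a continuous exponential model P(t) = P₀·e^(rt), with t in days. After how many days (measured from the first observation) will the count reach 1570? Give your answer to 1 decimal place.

t ≈ 2.6 days

r = ln(6044/707) / 7 ≈ 0.306542 per day
t = ln(1570/707) / r = 0.7978 / 0.306542 ≈ 2.603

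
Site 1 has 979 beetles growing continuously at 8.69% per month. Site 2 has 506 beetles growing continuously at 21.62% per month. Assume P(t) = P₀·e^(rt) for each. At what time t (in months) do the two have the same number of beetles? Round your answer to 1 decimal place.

t ≈ 5.1 months

979·e^(0.0869t) = 506·e^(0.2162t)
979/506 = e^((0.2162 − 0.0869)t) → ln(1.93478) = 0.1293·t
t = 0.65999 / 0.1293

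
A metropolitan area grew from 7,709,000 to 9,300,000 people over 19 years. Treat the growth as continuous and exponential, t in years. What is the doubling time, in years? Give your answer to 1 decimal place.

r = ln(9300000/7709000) / 19 = ln(1.20638) / 19 ≈ 0.009875 per year
doubling time = ln 2 / |r| = 0.69315 / 0.009875

doubling time ≈ 70.2 years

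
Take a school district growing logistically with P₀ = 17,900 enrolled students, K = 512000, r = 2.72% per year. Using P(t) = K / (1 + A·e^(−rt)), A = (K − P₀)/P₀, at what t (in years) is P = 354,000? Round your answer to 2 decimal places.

t ≈ 151.64 years

A = (512000 − 17900)/17900 = 27.60335
354000 = 512000/(1 + 27.60335·e^(−0.0272t)) → 1 + 27.60335·e^(−0.0272t) = 1.44633
e^(−0.0272t) = 0.016169 → t = ln(61.84548)/0.0272 = 4.12464/0.0272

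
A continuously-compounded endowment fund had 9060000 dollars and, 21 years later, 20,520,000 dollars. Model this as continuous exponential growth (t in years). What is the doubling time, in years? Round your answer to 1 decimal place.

r = ln(20520000/9060000) / 21 = ln(2.2649) / 21 ≈ 0.03893 per year
doubling time = ln 2 / |r| = 0.69315 / 0.03893

doubling time ≈ 17.8 years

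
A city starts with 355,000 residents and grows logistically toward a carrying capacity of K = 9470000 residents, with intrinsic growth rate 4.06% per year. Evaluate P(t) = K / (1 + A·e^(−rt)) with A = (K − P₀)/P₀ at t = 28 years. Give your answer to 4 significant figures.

A = (9470000 − 355000)/355000 = 25.67606
P(28) = 9470000 / (1 + 25.67606·e^(−0.0406·28)) = 9470000 / (1 + 25.67606·0.320844)
= 9470000 / 9.23801 ≈ 1025112.47

≈ 1,025,000 residents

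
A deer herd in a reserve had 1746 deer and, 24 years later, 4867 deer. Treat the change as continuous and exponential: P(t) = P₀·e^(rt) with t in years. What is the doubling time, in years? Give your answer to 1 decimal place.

r = ln(4867/1746) / 24 = ln(2.78751) / 24 ≈ 0.042715 per year
doubling time = ln 2 / |r| = 0.69315 / 0.042715

doubling time ≈ 16.2 years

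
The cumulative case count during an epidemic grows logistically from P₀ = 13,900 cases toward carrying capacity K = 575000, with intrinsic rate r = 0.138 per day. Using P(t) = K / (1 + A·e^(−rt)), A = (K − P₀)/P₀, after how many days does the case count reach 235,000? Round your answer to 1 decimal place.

A = (575000 − 13900)/13900 = 40.36691
235000 = 575000/(1 + 40.36691·e^(−0.138t)) → 1 + 40.36691·e^(−0.138t) = 2.44681
e^(−0.138t) = 0.035841 → t = ln(27.90066)/0.138 = 3.32865/0.138

t ≈ 24.1 days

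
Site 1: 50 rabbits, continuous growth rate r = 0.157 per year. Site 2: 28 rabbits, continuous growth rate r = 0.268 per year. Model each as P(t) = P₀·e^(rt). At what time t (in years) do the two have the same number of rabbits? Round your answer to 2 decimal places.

t ≈ 5.22 years

50·e^(0.157t) = 28·e^(0.268t)
50/28 = e^((0.268 − 0.157)t) → ln(1.78571) = 0.111·t
t = 0.57982 / 0.111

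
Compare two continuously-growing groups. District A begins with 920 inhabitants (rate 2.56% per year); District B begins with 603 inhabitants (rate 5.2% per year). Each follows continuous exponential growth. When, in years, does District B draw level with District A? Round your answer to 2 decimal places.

t ≈ 16.00 years

920·e^(0.0256t) = 603·e^(0.052t)
920/603 = e^((0.052 − 0.0256)t) → ln(1.5257) = 0.0264·t
t = 0.42246 / 0.0264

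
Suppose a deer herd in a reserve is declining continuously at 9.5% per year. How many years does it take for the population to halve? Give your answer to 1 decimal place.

half-life = ln(2) / |r| = 0.69315 / 0.095

half-life ≈ 7.3 years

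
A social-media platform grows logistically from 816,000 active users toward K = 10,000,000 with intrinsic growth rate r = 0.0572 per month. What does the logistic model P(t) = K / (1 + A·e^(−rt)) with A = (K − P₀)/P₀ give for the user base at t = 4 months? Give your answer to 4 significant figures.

≈ 1,005,000 active users

A = (10000000 − 816000)/816000 = 11.2549
P(4) = 10000000 / (1 + 11.2549·e^(−0.0572·4)) = 10000000 / (1 + 11.2549·0.795488)
= 10000000 / 9.95314 ≈ 1004708.55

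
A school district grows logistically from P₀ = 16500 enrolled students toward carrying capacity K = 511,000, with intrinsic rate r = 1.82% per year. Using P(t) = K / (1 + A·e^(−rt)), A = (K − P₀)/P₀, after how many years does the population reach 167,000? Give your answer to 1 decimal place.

A = (511000 − 16500)/16500 = 29.9697
167000 = 511000/(1 + 29.9697·e^(−0.0182t)) → 1 + 29.9697·e^(−0.0182t) = 3.05988
e^(−0.0182t) = 0.068732 → t = ln(14.54924)/0.0182 = 2.67754/0.0182

t ≈ 147.1 years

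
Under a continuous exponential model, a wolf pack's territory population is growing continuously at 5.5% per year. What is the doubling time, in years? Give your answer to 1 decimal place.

doubling time = ln(2) / |r| = 0.69315 / 0.055

doubling time ≈ 12.6 years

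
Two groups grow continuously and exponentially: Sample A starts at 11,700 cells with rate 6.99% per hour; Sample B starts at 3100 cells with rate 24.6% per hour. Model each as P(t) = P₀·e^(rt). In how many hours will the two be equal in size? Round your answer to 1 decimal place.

t ≈ 7.5 hours

11700·e^(0.0699t) = 3100·e^(0.246t)
11700/3100 = e^((0.246 − 0.0699)t) → ln(3.77419) = 0.1761·t
t = 1.32819 / 0.1761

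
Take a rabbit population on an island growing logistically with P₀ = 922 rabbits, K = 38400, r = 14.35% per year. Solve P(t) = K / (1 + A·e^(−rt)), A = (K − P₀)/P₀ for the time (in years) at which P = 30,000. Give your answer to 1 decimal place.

t ≈ 34.7 years

A = (38400 − 922)/922 = 40.64859
30000 = 38400/(1 + 40.64859·e^(−0.1435t)) → 1 + 40.64859·e^(−0.1435t) = 1.28
e^(−0.1435t) = 0.006888 → t = ln(145.17354)/0.1435 = 4.97793/0.1435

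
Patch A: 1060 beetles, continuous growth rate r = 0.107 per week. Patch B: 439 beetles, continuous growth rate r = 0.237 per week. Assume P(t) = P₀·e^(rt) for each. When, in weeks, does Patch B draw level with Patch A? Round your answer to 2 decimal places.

t ≈ 6.78 weeks

1060·e^(0.107t) = 439·e^(0.237t)
1060/439 = e^((0.237 − 0.107)t) → ln(2.41458) = 0.13·t
t = 0.88152 / 0.13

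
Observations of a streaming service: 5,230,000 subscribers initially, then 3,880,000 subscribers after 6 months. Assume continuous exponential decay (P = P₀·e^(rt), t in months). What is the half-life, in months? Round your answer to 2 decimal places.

r = ln(3880000/5230000) / 6 = ln(0.74187) / 6 ≈ -0.049763 per month
half-life = ln 2 / |r| = 0.69315 / 0.049763

half-life ≈ 13.93 months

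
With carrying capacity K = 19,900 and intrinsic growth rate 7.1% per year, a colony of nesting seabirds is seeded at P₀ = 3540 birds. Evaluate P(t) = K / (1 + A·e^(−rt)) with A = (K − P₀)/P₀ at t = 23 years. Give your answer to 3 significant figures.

≈ 10,500 birds

A = (19900 − 3540)/3540 = 4.62147
P(23) = 19900 / (1 + 4.62147·e^(−0.071·23)) = 19900 / (1 + 4.62147·0.195343)
= 19900 / 1.90277 ≈ 10458.44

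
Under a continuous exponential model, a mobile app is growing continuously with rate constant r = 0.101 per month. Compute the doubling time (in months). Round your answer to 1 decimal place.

doubling time = ln(2) / |r| = 0.69315 / 0.101

doubling time ≈ 6.9 months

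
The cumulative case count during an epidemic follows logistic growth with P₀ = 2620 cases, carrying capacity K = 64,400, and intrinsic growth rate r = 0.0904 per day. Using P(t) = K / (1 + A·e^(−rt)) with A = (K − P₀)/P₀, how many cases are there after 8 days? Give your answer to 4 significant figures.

A = (64400 − 2620)/2620 = 23.58015
P(8) = 64400 / (1 + 23.58015·e^(−0.0904·8)) = 64400 / (1 + 23.58015·0.485197)
= 64400 / 12.44102 ≈ 5176.42

≈ 5,176 cases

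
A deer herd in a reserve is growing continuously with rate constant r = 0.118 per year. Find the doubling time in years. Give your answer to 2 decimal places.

doubling time ≈ 5.87 years

doubling time = ln(2) / |r| = 0.69315 / 0.118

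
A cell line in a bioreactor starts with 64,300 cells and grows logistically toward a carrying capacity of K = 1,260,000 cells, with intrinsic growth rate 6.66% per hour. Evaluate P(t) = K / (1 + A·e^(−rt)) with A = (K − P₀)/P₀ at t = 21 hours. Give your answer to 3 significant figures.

A = (1260000 − 64300)/64300 = 18.59565
P(21) = 1260000 / (1 + 18.59565·e^(−0.0666·21)) = 1260000 / (1 + 18.59565·0.246942)
= 1260000 / 5.59205 ≈ 225319.71

≈ 225,000 cells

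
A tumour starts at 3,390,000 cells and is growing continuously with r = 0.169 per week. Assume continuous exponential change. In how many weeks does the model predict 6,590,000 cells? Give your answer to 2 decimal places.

6590000 = 3390000 · e^(0.169·t)
t = ln(6590000/3390000) / 0.169 = ln(1.94395) / 0.169 = 0.66472 / 0.169

t ≈ 3.93 weeks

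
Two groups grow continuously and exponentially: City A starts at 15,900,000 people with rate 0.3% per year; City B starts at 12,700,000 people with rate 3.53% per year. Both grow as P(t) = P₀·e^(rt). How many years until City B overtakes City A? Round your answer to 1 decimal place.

15900000·e^(0.003t) = 12700000·e^(0.0353t)
15900000/12700000 = e^((0.0353 − 0.003)t) → ln(1.25197) = 0.0323·t
t = 0.22472 / 0.0323

t ≈ 7.0 years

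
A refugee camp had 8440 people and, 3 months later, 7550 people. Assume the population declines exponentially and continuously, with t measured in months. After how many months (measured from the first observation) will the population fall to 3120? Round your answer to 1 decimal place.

t ≈ 26.8 months

r = ln(7550/8440) / 3 ≈ -0.037145 per month
t = ln(3120/8440) / r = -0.99515 / -0.037145 ≈ 26.791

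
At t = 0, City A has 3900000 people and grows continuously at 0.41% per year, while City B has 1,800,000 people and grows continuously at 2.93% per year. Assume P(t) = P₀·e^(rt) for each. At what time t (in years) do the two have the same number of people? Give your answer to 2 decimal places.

t ≈ 30.68 years

3900000·e^(0.0041t) = 1800000·e^(0.0293t)
3900000/1800000 = e^((0.0293 − 0.0041)t) → ln(2.16667) = 0.0252·t
t = 0.77319 / 0.0252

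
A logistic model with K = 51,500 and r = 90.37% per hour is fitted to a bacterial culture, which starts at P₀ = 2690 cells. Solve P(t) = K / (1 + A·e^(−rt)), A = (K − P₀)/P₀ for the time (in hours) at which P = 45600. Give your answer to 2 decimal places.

A = (51500 − 2690)/2690 = 18.14498
45600 = 51500/(1 + 18.14498·e^(−0.9037t)) → 1 + 18.14498·e^(−0.9037t) = 1.12939
e^(−0.9037t) = 0.007131 → t = ln(140.23918)/0.9037 = 4.94335/0.9037

t ≈ 5.47 hours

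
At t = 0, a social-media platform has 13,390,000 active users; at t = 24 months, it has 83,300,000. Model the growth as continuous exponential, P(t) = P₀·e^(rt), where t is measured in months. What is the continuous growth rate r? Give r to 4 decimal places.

r ≈ 0.0762 per month

83300000 = 13390000 · e^(r·24)
e^(24r) = 83300000/13390000 = 6.22106
r = ln(6.22106) / 24 = 1.82794 / 24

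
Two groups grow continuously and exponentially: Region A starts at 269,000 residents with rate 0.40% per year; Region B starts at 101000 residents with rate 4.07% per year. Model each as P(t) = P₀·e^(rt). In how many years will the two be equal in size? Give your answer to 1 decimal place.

t ≈ 26.7 years

269000·e^(0.004t) = 101000·e^(0.0407t)
269000/101000 = e^((0.0407 − 0.004)t) → ln(2.66337) = 0.0367·t
t = 0.97959 / 0.0367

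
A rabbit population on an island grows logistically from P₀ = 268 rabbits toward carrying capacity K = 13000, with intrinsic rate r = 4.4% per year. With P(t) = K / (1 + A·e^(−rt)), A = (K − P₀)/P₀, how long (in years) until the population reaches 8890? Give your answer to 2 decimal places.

t ≈ 105.28 years

A = (13000 − 268)/268 = 47.50746
8890 = 13000/(1 + 47.50746·e^(−0.044t)) → 1 + 47.50746·e^(−0.044t) = 1.46232
e^(−0.044t) = 0.009731 → t = ln(102.75945)/0.044 = 4.63239/0.044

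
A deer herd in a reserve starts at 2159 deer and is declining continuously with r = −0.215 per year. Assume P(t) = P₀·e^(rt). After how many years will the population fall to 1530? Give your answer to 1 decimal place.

t ≈ 1.6 years

1530 = 2159 · e^(-0.215·t)
t = ln(1530/2159) / -0.215 = ln(0.70866) / -0.215 = -0.34438 / -0.215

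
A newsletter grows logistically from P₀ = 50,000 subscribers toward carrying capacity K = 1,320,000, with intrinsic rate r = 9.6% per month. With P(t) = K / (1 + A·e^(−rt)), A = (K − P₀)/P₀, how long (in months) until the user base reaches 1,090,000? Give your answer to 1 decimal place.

t ≈ 49.9 months

A = (1320000 − 50000)/50000 = 25.4
1090000 = 1320000/(1 + 25.4·e^(−0.096t)) → 1 + 25.4·e^(−0.096t) = 1.21101
e^(−0.096t) = 0.008307 → t = ln(120.37391)/0.096 = 4.7906/0.096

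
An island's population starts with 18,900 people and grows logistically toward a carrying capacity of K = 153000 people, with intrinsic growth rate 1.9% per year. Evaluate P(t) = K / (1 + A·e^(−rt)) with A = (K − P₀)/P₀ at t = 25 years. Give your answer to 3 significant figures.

A = (153000 − 18900)/18900 = 7.09524
P(25) = 153000 / (1 + 7.09524·e^(−0.019·25)) = 153000 / (1 + 7.09524·0.621885)
= 153000 / 5.41242 ≈ 28268.3

≈ 28,300 people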